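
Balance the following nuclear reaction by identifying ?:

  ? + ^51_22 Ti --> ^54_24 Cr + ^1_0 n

alpha particle

Conserve mass number: A + 51 = 54 + 1, so A = 4.
Conserve atomic number: Z + 22 = 24 + 0, so Z = 2.
A = 4 and Z = 2 is ^4_2 He — an alpha particle.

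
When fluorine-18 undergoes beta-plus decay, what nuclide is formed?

O-18

Beta-plus decay: mass number changes by +0, atomic number by -1.
A: 18 = 18; Z: 9 − 1 = 8.
Z = 8 is oxygen, so the daughter is oxygen-18.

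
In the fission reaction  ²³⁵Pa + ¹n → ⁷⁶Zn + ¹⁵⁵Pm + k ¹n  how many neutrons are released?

Conserve mass number: 236 = 76 + 155 + k, so k = 236 − 231 = 5.
Check atomic number: 91 = 30 + 61 + 0 = 91. ✓

5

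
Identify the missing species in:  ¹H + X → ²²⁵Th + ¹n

Conserve mass number: 1 + A = 225 + 1, so A = 225.
Conserve atomic number: 1 + Z = 90 + 0, so Z = 89.
Z = 89 is actinium, so the species is ²²⁵Ac.

Ac-225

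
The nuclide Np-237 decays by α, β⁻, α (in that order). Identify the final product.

Start: (A, Z) = (237, 93).
After α: (233, 91).
After β⁻: (233, 92).
After α: (229, 90).
Z = 90 is thorium.

Th-229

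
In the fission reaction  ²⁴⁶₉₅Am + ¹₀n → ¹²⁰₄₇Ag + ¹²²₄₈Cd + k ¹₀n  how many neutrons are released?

Conserve mass number: 247 = 120 + 122 + k, so k = 247 − 242 = 5.
Check atomic number: 95 = 47 + 48 + 0 = 95. ✓

5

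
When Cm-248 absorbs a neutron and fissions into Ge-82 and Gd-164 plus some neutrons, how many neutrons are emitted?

3

Conserve mass number: 249 = 82 + 164 + k, so k = 249 − 246 = 3.
Check atomic number: 96 = 32 + 64 + 0 = 96. ✓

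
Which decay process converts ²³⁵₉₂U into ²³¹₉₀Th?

alpha decay

ΔA = 231 − 235 = -4; ΔZ = 90 − 92 = -2.
A drops by 4 and Z drops by 2 — the signature of alpha emission.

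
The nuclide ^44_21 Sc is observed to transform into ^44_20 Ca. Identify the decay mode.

beta-plus decay or electron capture

ΔA = 44 − 44 = 0; ΔZ = 20 − 21 = -1.
A is unchanged and Z drops by 1 — a proton has become a neutron (β⁺ emission or electron capture).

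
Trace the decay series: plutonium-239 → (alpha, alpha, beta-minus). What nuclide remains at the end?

Pa-231

Start: (A, Z) = (239, 94).
After α: (235, 92).
After α: (231, 90).
After β⁻: (231, 91).
Z = 91 is protactinium.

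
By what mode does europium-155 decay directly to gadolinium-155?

ΔA = 155 − 155 = 0; ΔZ = 64 − 63 = +1.
A is unchanged and Z rises by 1 — a neutron has become a proton (β⁻ decay).

beta-minus decay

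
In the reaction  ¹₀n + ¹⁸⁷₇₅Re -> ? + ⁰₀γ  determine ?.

Re-188

Conserve mass number: 1 + 187 = A + 0, so A = 188.
Conserve atomic number: 0 + 75 = Z + 0, so Z = 75.
Z = 75 is rhenium, so the species is ¹⁸⁸₇₅Re.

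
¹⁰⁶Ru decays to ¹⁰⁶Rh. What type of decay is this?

beta-minus decay

ΔA = 106 − 106 = 0; ΔZ = 45 − 44 = +1.
A is unchanged and Z rises by 1 — a neutron has become a proton (β⁻ decay).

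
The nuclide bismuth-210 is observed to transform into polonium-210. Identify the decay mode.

beta-minus decay

ΔA = 210 − 210 = 0; ΔZ = 84 − 83 = +1.
A is unchanged and Z rises by 1 — a neutron has become a proton (β⁻ decay).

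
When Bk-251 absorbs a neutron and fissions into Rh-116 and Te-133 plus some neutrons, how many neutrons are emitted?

Conserve mass number: 252 = 116 + 133 + k, so k = 252 − 249 = 3.
Check atomic number: 97 = 45 + 52 + 0 = 97. ✓

3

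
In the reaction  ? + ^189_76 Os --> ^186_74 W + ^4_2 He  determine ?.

Conserve mass number: A + 189 = 186 + 4, so A = 1.
Conserve atomic number: Z + 76 = 74 + 2, so Z = 0.
A = 1 and Z = 0 is ^1_0 n — a neutron.

neutron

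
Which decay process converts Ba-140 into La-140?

beta-minus decay

ΔA = 140 − 140 = 0; ΔZ = 57 − 56 = +1.
A is unchanged and Z rises by 1 — a neutron has become a proton (β⁻ decay).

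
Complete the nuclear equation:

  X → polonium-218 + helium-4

Rn-222

Conserve mass number: A = 218 + 4, so A = 222.
Conserve atomic number: Z = 84 + 2, so Z = 86.
Z = 86 is radon, so the species is radon-222.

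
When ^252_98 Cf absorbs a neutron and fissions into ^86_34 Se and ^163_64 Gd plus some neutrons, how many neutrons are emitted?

Conserve mass number: 253 = 86 + 163 + k, so k = 253 − 249 = 4.
Check atomic number: 98 = 34 + 64 + 0 = 98. ✓

4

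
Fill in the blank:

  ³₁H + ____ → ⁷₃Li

alpha particle

Conserve mass number: 3 + A = 7, so A = 4.
Conserve atomic number: 1 + Z = 3, so Z = 2.
A = 4 and Z = 2 is ⁴₂He — an alpha particle.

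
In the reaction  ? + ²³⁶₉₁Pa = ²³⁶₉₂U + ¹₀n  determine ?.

proton

Conserve mass number: A + 236 = 236 + 1, so A = 1.
Conserve atomic number: Z + 91 = 92 + 0, so Z = 1.
A = 1 and Z = 1 is ¹₁H — a proton.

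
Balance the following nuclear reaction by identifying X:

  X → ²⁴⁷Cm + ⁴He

Conserve mass number: A = 247 + 4, so A = 251.
Conserve atomic number: Z = 96 + 2, so Z = 98.
Z = 98 is californium, so the species is ²⁵¹Cf.

Cf-251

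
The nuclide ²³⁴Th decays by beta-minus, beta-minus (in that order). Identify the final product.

U-234

Start: (A, Z) = (234, 90).
After β⁻: (234, 91).
After β⁻: (234, 92).
Z = 92 is uranium.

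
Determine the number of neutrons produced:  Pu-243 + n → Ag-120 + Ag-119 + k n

5

Conserve mass number: 244 = 120 + 119 + k, so k = 244 − 239 = 5.
Check atomic number: 94 = 47 + 47 + 0 = 94. ✓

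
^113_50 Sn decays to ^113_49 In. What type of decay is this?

ΔA = 113 − 113 = 0; ΔZ = 49 − 50 = -1.
A is unchanged and Z drops by 1 — a proton has become a neutron (β⁺ emission or electron capture).

beta-plus decay or electron capture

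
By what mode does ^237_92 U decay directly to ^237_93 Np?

ΔA = 237 − 237 = 0; ΔZ = 93 − 92 = +1.
A is unchanged and Z rises by 1 — a neutron has become a proton (β⁻ decay).

beta-minus decay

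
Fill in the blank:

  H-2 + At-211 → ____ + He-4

Po-209

Conserve mass number: 2 + 211 = A + 4, so A = 209.
Conserve atomic number: 1 + 85 = Z + 2, so Z = 84.
Z = 84 is polonium, so the species is Po-209.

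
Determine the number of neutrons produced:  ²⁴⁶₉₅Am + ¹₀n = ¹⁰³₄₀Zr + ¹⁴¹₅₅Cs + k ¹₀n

3

Conserve mass number: 247 = 103 + 141 + k, so k = 247 − 244 = 3.
Check atomic number: 95 = 40 + 55 + 0 = 95. ✓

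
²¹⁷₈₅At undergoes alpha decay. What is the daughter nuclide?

Bi-213

Alpha decay: mass number changes by -4, atomic number by -2.
A: 217 − 4 = 213; Z: 85 − 2 = 83.
Z = 83 is bismuth, so the daughter is ²¹³₈₃Bi.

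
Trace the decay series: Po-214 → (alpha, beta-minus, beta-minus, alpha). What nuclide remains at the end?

Pb-206

Start: (A, Z) = (214, 84).
After α: (210, 82).
After β⁻: (210, 83).
After β⁻: (210, 84).
After α: (206, 82).
Z = 82 is lead.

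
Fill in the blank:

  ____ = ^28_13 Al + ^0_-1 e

Mg-28

Conserve mass number: A = 28 + 0, so A = 28.
Conserve atomic number: Z = 13 − 1, so Z = 12.
Z = 12 is magnesium, so the species is ^28_12 Mg.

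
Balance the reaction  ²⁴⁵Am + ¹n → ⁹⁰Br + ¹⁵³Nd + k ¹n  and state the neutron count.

3

Conserve mass number: 246 = 90 + 153 + k, so k = 246 − 243 = 3.
Check atomic number: 95 = 35 + 60 + 0 = 95. ✓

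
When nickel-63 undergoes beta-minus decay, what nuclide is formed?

Beta-minus decay: mass number changes by +0, atomic number by +1.
A: 63 = 63; Z: 28 + 1 = 29.
Z = 29 is copper, so the daughter is copper-63.

Cu-63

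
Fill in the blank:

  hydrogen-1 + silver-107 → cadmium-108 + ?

Conserve mass number: 1 + 107 = 108 + A, so A = 0.
Conserve atomic number: 1 + 47 = 48 + Z, so Z = 0.
A = 0 and Z = 0 is γ — a gamma ray.

gamma ray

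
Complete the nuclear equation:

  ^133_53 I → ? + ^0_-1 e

Xe-133

Conserve mass number: 133 = A + 0, so A = 133.
Conserve atomic number: 53 = Z − 1, so Z = 54.
Z = 54 is xenon, so the species is ^133_54 Xe.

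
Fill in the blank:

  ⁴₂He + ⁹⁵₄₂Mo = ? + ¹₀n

Ru-98

Conserve mass number: 4 + 95 = A + 1, so A = 98.
Conserve atomic number: 2 + 42 = Z + 0, so Z = 44.
Z = 44 is ruthenium, so the species is ⁹⁸₄₄Ru.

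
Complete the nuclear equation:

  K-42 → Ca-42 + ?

beta-minus particle

Conserve mass number: 42 = 42 + A, so A = 0.
Conserve atomic number: 19 = 20 + Z, so Z = -1.
A = 0 and Z = -1 is e⁻ — a beta-minus particle.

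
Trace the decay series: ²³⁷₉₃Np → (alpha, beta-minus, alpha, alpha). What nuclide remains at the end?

Ra-225

Start: (A, Z) = (237, 93).
After α: (233, 91).
After β⁻: (233, 92).
After α: (229, 90).
After α: (225, 88).
Z = 88 is radium.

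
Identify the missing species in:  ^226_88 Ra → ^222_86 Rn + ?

alpha particle

Conserve mass number: 226 = 222 + A, so A = 4.
Conserve atomic number: 88 = 86 + Z, so Z = 2.
A = 4 and Z = 2 is ^4_2 He — an alpha particle.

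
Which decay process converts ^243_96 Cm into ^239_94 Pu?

alpha decay

ΔA = 239 − 243 = -4; ΔZ = 94 − 96 = -2.
A drops by 4 and Z drops by 2 — the signature of alpha emission.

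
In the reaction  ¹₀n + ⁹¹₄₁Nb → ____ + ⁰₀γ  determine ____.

Conserve mass number: 1 + 91 = A + 0, so A = 92.
Conserve atomic number: 0 + 41 = Z + 0, so Z = 41.
Z = 41 is niobium, so the species is ⁹²₄₁Nb.

Nb-92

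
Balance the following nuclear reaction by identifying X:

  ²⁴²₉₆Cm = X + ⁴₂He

Pu-238

Conserve mass number: 242 = A + 4, so A = 238.
Conserve atomic number: 96 = Z + 2, so Z = 94.
Z = 94 is plutonium, so the species is ²³⁸₉₄Pu.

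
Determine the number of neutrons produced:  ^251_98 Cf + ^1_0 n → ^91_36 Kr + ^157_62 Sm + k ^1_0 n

4

Conserve mass number: 252 = 91 + 157 + k, so k = 252 − 248 = 4.
Check atomic number: 98 = 36 + 62 + 0 = 98. ✓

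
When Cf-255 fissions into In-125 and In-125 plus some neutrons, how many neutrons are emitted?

Conserve mass number: 255 = 125 + 125 + k, so k = 255 − 250 = 5.
Check atomic number: 98 = 49 + 49 + 0 = 98. ✓

5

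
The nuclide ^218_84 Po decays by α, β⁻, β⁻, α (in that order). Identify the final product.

Pb-210

Start: (A, Z) = (218, 84).
After α: (214, 82).
After β⁻: (214, 83).
After β⁻: (214, 84).
After α: (210, 82).
Z = 82 is lead.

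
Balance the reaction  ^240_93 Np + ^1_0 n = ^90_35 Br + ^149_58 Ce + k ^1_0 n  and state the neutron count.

Conserve mass number: 241 = 90 + 149 + k, so k = 241 − 239 = 2.
Check atomic number: 93 = 35 + 58 + 0 = 93. ✓

2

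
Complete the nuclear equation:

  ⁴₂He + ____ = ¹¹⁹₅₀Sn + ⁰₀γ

Cd-115

Conserve mass number: 4 + A = 119 + 0, so A = 115.
Conserve atomic number: 2 + Z = 50 + 0, so Z = 48.
Z = 48 is cadmium, so the species is ¹¹⁵₄₈Cd.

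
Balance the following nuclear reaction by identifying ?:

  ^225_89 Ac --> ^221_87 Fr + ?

Conserve mass number: 225 = 221 + A, so A = 4.
Conserve atomic number: 89 = 87 + Z, so Z = 2.
A = 4 and Z = 2 is ^4_2 He — an alpha particle.

alpha particle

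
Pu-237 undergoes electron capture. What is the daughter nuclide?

Electron capture: mass number changes by +0, atomic number by -1.
A: 237 = 237; Z: 94 − 1 = 93.
Z = 93 is neptunium, so the daughter is Np-237.

Np-237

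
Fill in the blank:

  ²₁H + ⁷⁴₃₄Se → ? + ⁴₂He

Conserve mass number: 2 + 74 = A + 4, so A = 72.
Conserve atomic number: 1 + 34 = Z + 2, so Z = 33.
Z = 33 is arsenic, so the species is ⁷²₃₃As.

As-72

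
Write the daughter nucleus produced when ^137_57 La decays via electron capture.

Ba-137

Electron capture: mass number changes by +0, atomic number by -1.
A: 137 = 137; Z: 57 − 1 = 56.
Z = 56 is barium, so the daughter is ^137_56 Ba.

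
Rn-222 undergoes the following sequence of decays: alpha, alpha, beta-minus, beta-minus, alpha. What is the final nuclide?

Start: (A, Z) = (222, 86).
After α: (218, 84).
After α: (214, 82).
After β⁻: (214, 83).
After β⁻: (214, 84).
After α: (210, 82).
Z = 82 is lead.

Pb-210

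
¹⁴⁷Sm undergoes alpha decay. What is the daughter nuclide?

Nd-143

Alpha decay: mass number changes by -4, atomic number by -2.
A: 147 − 4 = 143; Z: 62 − 2 = 60.
Z = 60 is neodymium, so the daughter is ¹⁴³Nd.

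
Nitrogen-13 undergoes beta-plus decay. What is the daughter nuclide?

C-13

Beta-plus decay: mass number changes by +0, atomic number by -1.
A: 13 = 13; Z: 7 − 1 = 6.
Z = 6 is carbon, so the daughter is carbon-13.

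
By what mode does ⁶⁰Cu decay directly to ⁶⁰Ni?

beta-plus decay or electron capture

ΔA = 60 − 60 = 0; ΔZ = 28 − 29 = -1.
A is unchanged and Z drops by 1 — a proton has become a neutron (β⁺ emission or electron capture).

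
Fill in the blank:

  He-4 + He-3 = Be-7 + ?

Conserve mass number: 4 + 3 = 7 + A, so A = 0.
Conserve atomic number: 2 + 2 = 4 + Z, so Z = 0.
A = 0 and Z = 0 is γ — a gamma ray.

gamma ray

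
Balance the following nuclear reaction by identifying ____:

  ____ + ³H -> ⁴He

Conserve mass number: A + 3 = 4, so A = 1.
Conserve atomic number: Z + 1 = 2, so Z = 1.
A = 1 and Z = 1 is ¹H — a proton.

proton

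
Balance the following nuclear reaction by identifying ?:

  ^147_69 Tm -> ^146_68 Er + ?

proton

Conserve mass number: 147 = 146 + A, so A = 1.
Conserve atomic number: 69 = 68 + Z, so Z = 1.
A = 1 and Z = 1 is ^1_1 H — a proton.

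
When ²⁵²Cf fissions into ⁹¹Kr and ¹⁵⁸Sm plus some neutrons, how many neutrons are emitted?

3

Conserve mass number: 252 = 91 + 158 + k, so k = 252 − 249 = 3.
Check atomic number: 98 = 36 + 62 + 0 = 98. ✓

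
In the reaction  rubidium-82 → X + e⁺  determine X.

Conserve mass number: 82 = A + 0, so A = 82.
Conserve atomic number: 37 = Z + 1, so Z = 36.
Z = 36 is krypton, so the species is krypton-82.

Kr-82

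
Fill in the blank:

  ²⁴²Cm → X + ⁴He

Conserve mass number: 242 = A + 4, so A = 238.
Conserve atomic number: 96 = Z + 2, so Z = 94.
Z = 94 is plutonium, so the species is ²³⁸Pu.

Pu-238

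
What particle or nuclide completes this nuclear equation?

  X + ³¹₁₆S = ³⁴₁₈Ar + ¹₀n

alpha particle

Conserve mass number: A + 31 = 34 + 1, so A = 4.
Conserve atomic number: Z + 16 = 18 + 0, so Z = 2.
A = 4 and Z = 2 is ⁴₂He — an alpha particle.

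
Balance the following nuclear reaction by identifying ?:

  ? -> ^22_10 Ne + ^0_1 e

Conserve mass number: A = 22 + 0, so A = 22.
Conserve atomic number: Z = 10 + 1, so Z = 11.
Z = 11 is sodium, so the species is ^22_11 Na.

Na-22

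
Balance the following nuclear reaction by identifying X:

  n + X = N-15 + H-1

O-15

Conserve mass number: 1 + A = 15 + 1, so A = 15.
Conserve atomic number: 0 + Z = 7 + 1, so Z = 8.
Z = 8 is oxygen, so the species is O-15.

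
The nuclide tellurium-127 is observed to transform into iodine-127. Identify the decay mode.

beta-minus decay

ΔA = 127 − 127 = 0; ΔZ = 53 − 52 = +1.
A is unchanged and Z rises by 1 — a neutron has become a proton (β⁻ decay).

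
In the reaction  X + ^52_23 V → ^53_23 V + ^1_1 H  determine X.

Conserve mass number: A + 52 = 53 + 1, so A = 2.
Conserve atomic number: Z + 23 = 23 + 1, so Z = 1.
A = 2 and Z = 1 is ^2_1 H — a deuteron.

deuteron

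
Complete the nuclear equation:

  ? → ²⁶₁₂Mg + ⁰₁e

Conserve mass number: A = 26 + 0, so A = 26.
Conserve atomic number: Z = 12 + 1, so Z = 13.
Z = 13 is aluminium, so the species is ²⁶₁₃Al.

Al-26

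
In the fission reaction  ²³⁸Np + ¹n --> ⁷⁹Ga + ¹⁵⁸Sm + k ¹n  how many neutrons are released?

2

Conserve mass number: 239 = 79 + 158 + k, so k = 239 − 237 = 2.
Check atomic number: 93 = 31 + 62 + 0 = 93. ✓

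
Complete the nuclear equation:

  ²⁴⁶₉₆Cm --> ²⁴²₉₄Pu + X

Conserve mass number: 246 = 242 + A, so A = 4.
Conserve atomic number: 96 = 94 + Z, so Z = 2.
A = 4 and Z = 2 is ⁴₂He — an alpha particle.

alpha particle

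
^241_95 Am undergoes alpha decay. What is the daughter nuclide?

Np-237

Alpha decay: mass number changes by -4, atomic number by -2.
A: 241 − 4 = 237; Z: 95 − 2 = 93.
Z = 93 is neptunium, so the daughter is ^237_93 Np.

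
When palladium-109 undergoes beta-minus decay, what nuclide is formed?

Ag-109

Beta-minus decay: mass number changes by +0, atomic number by +1.
A: 109 = 109; Z: 46 + 1 = 47.
Z = 47 is silver, so the daughter is silver-109.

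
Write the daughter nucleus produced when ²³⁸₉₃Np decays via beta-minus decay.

Beta-minus decay: mass number changes by +0, atomic number by +1.
A: 238 = 238; Z: 93 + 1 = 94.
Z = 94 is plutonium, so the daughter is ²³⁸₉₄Pu.

Pu-238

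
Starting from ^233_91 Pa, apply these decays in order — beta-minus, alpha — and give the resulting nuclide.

Start: (A, Z) = (233, 91).
After β⁻: (233, 92).
After α: (229, 90).
Z = 90 is thorium.

Th-229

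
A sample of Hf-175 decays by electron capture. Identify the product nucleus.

Lu-175

Electron capture: mass number changes by +0, atomic number by -1.
A: 175 = 175; Z: 72 − 1 = 71.
Z = 71 is lutetium, so the daughter is Lu-175.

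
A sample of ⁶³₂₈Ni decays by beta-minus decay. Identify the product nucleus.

Beta-minus decay: mass number changes by +0, atomic number by +1.
A: 63 = 63; Z: 28 + 1 = 29.
Z = 29 is copper, so the daughter is ⁶³₂₉Cu.

Cu-63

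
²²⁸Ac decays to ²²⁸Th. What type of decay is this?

ΔA = 228 − 228 = 0; ΔZ = 90 − 89 = +1.
A is unchanged and Z rises by 1 — a neutron has become a proton (β⁻ decay).

beta-minus decay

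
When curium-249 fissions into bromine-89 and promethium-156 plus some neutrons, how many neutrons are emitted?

4

Conserve mass number: 249 = 89 + 156 + k, so k = 249 − 245 = 4.
Check atomic number: 96 = 35 + 61 + 0 = 96. ✓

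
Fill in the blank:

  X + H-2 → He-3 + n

deuteron

Conserve mass number: A + 2 = 3 + 1, so A = 2.
Conserve atomic number: Z + 1 = 2 + 0, so Z = 1.
A = 2 and Z = 1 is H-2 — a deuteron.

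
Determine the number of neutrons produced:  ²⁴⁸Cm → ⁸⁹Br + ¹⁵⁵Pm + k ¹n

Conserve mass number: 248 = 89 + 155 + k, so k = 248 − 244 = 4.
Check atomic number: 96 = 35 + 61 + 0 = 96. ✓

4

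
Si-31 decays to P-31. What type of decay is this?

ΔA = 31 − 31 = 0; ΔZ = 15 − 14 = +1.
A is unchanged and Z rises by 1 — a neutron has become a proton (β⁻ decay).

beta-minus decay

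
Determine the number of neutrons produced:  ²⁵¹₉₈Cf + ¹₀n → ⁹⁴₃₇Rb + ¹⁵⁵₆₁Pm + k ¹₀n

3

Conserve mass number: 252 = 94 + 155 + k, so k = 252 − 249 = 3.
Check atomic number: 98 = 37 + 61 + 0 = 98. ✓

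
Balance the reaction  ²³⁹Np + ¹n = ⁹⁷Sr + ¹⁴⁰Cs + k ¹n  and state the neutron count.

3

Conserve mass number: 240 = 97 + 140 + k, so k = 240 − 237 = 3.
Check atomic number: 93 = 38 + 55 + 0 = 93. ✓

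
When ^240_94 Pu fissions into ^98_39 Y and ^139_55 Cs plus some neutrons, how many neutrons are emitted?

Conserve mass number: 240 = 98 + 139 + k, so k = 240 − 237 = 3.
Check atomic number: 94 = 39 + 55 + 0 = 94. ✓

3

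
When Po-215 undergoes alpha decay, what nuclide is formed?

Alpha decay: mass number changes by -4, atomic number by -2.
A: 215 − 4 = 211; Z: 84 − 2 = 82.
Z = 82 is lead, so the daughter is Pb-211.

Pb-211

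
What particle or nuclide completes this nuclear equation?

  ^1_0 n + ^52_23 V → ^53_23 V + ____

Conserve mass number: 1 + 52 = 53 + A, so A = 0.
Conserve atomic number: 0 + 23 = 23 + Z, so Z = 0.
A = 0 and Z = 0 is ^0_0 γ — a gamma ray.

gamma ray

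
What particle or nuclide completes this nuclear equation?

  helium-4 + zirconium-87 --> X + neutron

Conserve mass number: 4 + 87 = A + 1, so A = 90.
Conserve atomic number: 2 + 40 = Z + 0, so Z = 42.
Z = 42 is molybdenum, so the species is molybdenum-90.

Mo-90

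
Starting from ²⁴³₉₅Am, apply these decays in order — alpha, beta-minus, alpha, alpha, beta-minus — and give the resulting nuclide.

Start: (A, Z) = (243, 95).
After α: (239, 93).
After β⁻: (239, 94).
After α: (235, 92).
After α: (231, 90).
After β⁻: (231, 91).
Z = 91 is protactinium.

Pa-231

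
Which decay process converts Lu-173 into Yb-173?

beta-plus decay or electron capture

ΔA = 173 − 173 = 0; ΔZ = 70 − 71 = -1.
A is unchanged and Z drops by 1 — a proton has become a neutron (β⁺ emission or electron capture).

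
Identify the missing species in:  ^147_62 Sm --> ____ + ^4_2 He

Conserve mass number: 147 = A + 4, so A = 143.
Conserve atomic number: 62 = Z + 2, so Z = 60.
Z = 60 is neodymium, so the species is ^143_60 Nd.

Nd-143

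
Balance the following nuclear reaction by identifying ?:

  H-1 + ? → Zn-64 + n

Conserve mass number: 1 + A = 64 + 1, so A = 64.
Conserve atomic number: 1 + Z = 30 + 0, so Z = 29.
Z = 29 is copper, so the species is Cu-64.

Cu-64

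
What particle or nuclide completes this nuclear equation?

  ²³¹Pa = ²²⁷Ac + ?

alpha particle

Conserve mass number: 231 = 227 + A, so A = 4.
Conserve atomic number: 91 = 89 + Z, so Z = 2.
A = 4 and Z = 2 is ⁴He — an alpha particle.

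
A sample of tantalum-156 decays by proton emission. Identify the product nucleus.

Hf-155

Proton emission: mass number changes by -1, atomic number by -1.
A: 156 − 1 = 155; Z: 73 − 1 = 72.
Z = 72 is hafnium, so the daughter is hafnium-155.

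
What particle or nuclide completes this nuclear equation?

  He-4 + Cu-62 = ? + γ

Ga-66

Conserve mass number: 4 + 62 = A + 0, so A = 66.
Conserve atomic number: 2 + 29 = Z + 0, so Z = 31.
Z = 31 is gallium, so the species is Ga-66.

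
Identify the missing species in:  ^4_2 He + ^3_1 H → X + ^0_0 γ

Conserve mass number: 4 + 3 = A + 0, so A = 7.
Conserve atomic number: 2 + 1 = Z + 0, so Z = 3.
Z = 3 is lithium, so the species is ^7_3 Li.

Li-7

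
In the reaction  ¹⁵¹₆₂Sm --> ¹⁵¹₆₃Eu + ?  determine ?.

Conserve mass number: 151 = 151 + A, so A = 0.
Conserve atomic number: 62 = 63 + Z, so Z = -1.
A = 0 and Z = -1 is ⁰₋₁e — a beta-minus particle.

beta-minus particle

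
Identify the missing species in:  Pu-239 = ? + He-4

Conserve mass number: 239 = A + 4, so A = 235.
Conserve atomic number: 94 = Z + 2, so Z = 92.
Z = 92 is uranium, so the species is U-235.

U-235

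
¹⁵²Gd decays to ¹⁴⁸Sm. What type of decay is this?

ΔA = 148 − 152 = -4; ΔZ = 62 − 64 = -2.
A drops by 4 and Z drops by 2 — the signature of alpha emission.

alpha decay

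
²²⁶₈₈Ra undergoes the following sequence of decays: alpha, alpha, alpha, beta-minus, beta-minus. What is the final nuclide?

Po-214

Start: (A, Z) = (226, 88).
After α: (222, 86).
After α: (218, 84).
After α: (214, 82).
After β⁻: (214, 83).
After β⁻: (214, 84).
Z = 84 is polonium.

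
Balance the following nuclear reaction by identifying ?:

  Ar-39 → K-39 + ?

Conserve mass number: 39 = 39 + A, so A = 0.
Conserve atomic number: 18 = 19 + Z, so Z = -1.
A = 0 and Z = -1 is e⁻ — a beta-minus particle.

beta-minus particle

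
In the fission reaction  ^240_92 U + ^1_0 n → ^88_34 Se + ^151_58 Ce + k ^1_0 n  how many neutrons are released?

2

Conserve mass number: 241 = 88 + 151 + k, so k = 241 − 239 = 2.
Check atomic number: 92 = 34 + 58 + 0 = 92. ✓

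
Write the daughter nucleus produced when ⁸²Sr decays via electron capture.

Rb-82

Electron capture: mass number changes by +0, atomic number by -1.
A: 82 = 82; Z: 38 − 1 = 37.
Z = 37 is rubidium, so the daughter is ⁸²Rb.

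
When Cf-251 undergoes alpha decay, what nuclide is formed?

Alpha decay: mass number changes by -4, atomic number by -2.
A: 251 − 4 = 247; Z: 98 − 2 = 96.
Z = 96 is curium, so the daughter is Cm-247.

Cm-247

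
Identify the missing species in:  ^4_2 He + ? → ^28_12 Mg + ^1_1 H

Na-25

Conserve mass number: 4 + A = 28 + 1, so A = 25.
Conserve atomic number: 2 + Z = 12 + 1, so Z = 11.
Z = 11 is sodium, so the species is ^25_11 Na.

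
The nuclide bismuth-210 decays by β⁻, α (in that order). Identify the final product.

Start: (A, Z) = (210, 83).
After β⁻: (210, 84).
After α: (206, 82).
Z = 82 is lead.

Pb-206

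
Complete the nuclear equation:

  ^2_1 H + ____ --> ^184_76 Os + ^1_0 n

Re-183

Conserve mass number: 2 + A = 184 + 1, so A = 183.
Conserve atomic number: 1 + Z = 76 + 0, so Z = 75.
Z = 75 is rhenium, so the species is ^183_75 Re.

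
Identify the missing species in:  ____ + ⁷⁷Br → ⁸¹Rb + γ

Conserve mass number: A + 77 = 81 + 0, so A = 4.
Conserve atomic number: Z + 35 = 37 + 0, so Z = 2.
A = 4 and Z = 2 is ⁴He — an alpha particle.

alpha particle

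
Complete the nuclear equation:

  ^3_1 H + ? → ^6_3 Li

He-3

Conserve mass number: 3 + A = 6, so A = 3.
Conserve atomic number: 1 + Z = 3, so Z = 2.
Z = 2 is helium, so the species is ^3_2 He.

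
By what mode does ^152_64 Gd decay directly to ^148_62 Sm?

alpha decay

ΔA = 148 − 152 = -4; ΔZ = 62 − 64 = -2.
A drops by 4 and Z drops by 2 — the signature of alpha emission.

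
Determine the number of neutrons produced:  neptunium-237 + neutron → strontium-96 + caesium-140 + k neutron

2

Conserve mass number: 238 = 96 + 140 + k, so k = 238 − 236 = 2.
Check atomic number: 93 = 38 + 55 + 0 = 93. ✓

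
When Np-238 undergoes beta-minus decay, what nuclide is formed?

Beta-minus decay: mass number changes by +0, atomic number by +1.
A: 238 = 238; Z: 93 + 1 = 94.
Z = 94 is plutonium, so the daughter is Pu-238.

Pu-238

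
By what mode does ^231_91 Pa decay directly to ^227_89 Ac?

alpha decay

ΔA = 227 − 231 = -4; ΔZ = 89 − 91 = -2.
A drops by 4 and Z drops by 2 — the signature of alpha emission.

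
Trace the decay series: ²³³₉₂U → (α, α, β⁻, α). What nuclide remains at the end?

Fr-221

Start: (A, Z) = (233, 92).
After α: (229, 90).
After α: (225, 88).
After β⁻: (225, 89).
After α: (221, 87).
Z = 87 is francium.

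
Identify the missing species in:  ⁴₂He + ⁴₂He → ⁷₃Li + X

Conserve mass number: 4 + 4 = 7 + A, so A = 1.
Conserve atomic number: 2 + 2 = 3 + Z, so Z = 1.
A = 1 and Z = 1 is ¹₁H — a proton.

proton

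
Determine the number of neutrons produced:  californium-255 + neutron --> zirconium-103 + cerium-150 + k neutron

Conserve mass number: 256 = 103 + 150 + k, so k = 256 − 253 = 3.
Check atomic number: 98 = 40 + 58 + 0 = 98. ✓

3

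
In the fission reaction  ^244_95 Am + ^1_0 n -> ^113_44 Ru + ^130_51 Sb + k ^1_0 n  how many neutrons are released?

Conserve mass number: 245 = 113 + 130 + k, so k = 245 − 243 = 2.
Check atomic number: 95 = 44 + 51 + 0 = 95. ✓

2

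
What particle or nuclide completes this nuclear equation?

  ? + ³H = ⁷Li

alpha particle

Conserve mass number: A + 3 = 7, so A = 4.
Conserve atomic number: Z + 1 = 3, so Z = 2.
A = 4 and Z = 2 is ⁴He — an alpha particle.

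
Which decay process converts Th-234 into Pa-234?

beta-minus decay

ΔA = 234 − 234 = 0; ΔZ = 91 − 90 = +1.
A is unchanged and Z rises by 1 — a neutron has become a proton (β⁻ decay).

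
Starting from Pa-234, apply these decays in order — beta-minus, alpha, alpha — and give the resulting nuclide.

Start: (A, Z) = (234, 91).
After β⁻: (234, 92).
After α: (230, 90).
After α: (226, 88).
Z = 88 is radium.

Ra-226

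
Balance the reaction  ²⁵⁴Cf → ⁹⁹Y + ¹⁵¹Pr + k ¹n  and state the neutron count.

4

Conserve mass number: 254 = 99 + 151 + k, so k = 254 − 250 = 4.
Check atomic number: 98 = 39 + 59 + 0 = 98. ✓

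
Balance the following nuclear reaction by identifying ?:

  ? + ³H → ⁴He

Conserve mass number: A + 3 = 4, so A = 1.
Conserve atomic number: Z + 1 = 2, so Z = 1.
A = 1 and Z = 1 is ¹H — a proton.

proton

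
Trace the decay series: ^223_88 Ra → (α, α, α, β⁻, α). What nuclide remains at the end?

Start: (A, Z) = (223, 88).
After α: (219, 86).
After α: (215, 84).
After α: (211, 82).
After β⁻: (211, 83).
After α: (207, 81).
Z = 81 is thallium.

Tl-207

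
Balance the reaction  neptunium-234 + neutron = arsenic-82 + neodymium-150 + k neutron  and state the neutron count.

3

Conserve mass number: 235 = 82 + 150 + k, so k = 235 − 232 = 3.
Check atomic number: 93 = 33 + 60 + 0 = 93. ✓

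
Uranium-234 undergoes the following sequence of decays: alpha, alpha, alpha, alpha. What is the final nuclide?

Start: (A, Z) = (234, 92).
After α: (230, 90).
After α: (226, 88).
After α: (222, 86).
After α: (218, 84).
Z = 84 is polonium.

Po-218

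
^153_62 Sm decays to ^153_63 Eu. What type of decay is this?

beta-minus decay

ΔA = 153 − 153 = 0; ΔZ = 63 − 62 = +1.
A is unchanged and Z rises by 1 — a neutron has become a proton (β⁻ decay).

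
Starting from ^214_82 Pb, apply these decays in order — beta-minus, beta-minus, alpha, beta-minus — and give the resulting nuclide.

Bi-210

Start: (A, Z) = (214, 82).
After β⁻: (214, 83).
After β⁻: (214, 84).
After α: (210, 82).
After β⁻: (210, 83).
Z = 83 is bismuth.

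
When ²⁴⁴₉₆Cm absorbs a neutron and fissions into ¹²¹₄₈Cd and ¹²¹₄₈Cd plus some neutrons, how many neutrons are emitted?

Conserve mass number: 245 = 121 + 121 + k, so k = 245 − 242 = 3.
Check atomic number: 96 = 48 + 48 + 0 = 96. ✓

3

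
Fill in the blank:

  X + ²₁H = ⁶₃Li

alpha particle

Conserve mass number: A + 2 = 6, so A = 4.
Conserve atomic number: Z + 1 = 3, so Z = 2.
A = 4 and Z = 2 is ⁴₂He — an alpha particle.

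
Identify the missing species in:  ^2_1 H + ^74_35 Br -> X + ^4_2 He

Conserve mass number: 2 + 74 = A + 4, so A = 72.
Conserve atomic number: 1 + 35 = Z + 2, so Z = 34.
Z = 34 is selenium, so the species is ^72_34 Se.

Se-72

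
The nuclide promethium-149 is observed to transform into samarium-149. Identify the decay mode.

ΔA = 149 − 149 = 0; ΔZ = 62 − 61 = +1.
A is unchanged and Z rises by 1 — a neutron has become a proton (β⁻ decay).

beta-minus decay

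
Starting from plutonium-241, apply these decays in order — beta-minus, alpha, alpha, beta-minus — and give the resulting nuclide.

Start: (A, Z) = (241, 94).
After β⁻: (241, 95).
After α: (237, 93).
After α: (233, 91).
After β⁻: (233, 92).
Z = 92 is uranium.

U-233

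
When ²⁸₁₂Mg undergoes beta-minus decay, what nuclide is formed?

Al-28

Beta-minus decay: mass number changes by +0, atomic number by +1.
A: 28 = 28; Z: 12 + 1 = 13.
Z = 13 is aluminium, so the daughter is ²⁸₁₃Al.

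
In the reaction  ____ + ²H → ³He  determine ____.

proton

Conserve mass number: A + 2 = 3, so A = 1.
Conserve atomic number: Z + 1 = 2, so Z = 1.
A = 1 and Z = 1 is ¹H — a proton.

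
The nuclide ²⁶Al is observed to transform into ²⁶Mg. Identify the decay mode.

ΔA = 26 − 26 = 0; ΔZ = 12 − 13 = -1.
A is unchanged and Z drops by 1 — a proton has become a neutron (β⁺ emission or electron capture).

beta-plus decay or electron capture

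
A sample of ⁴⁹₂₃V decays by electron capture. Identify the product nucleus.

Ti-49

Electron capture: mass number changes by +0, atomic number by -1.
A: 49 = 49; Z: 23 − 1 = 22.
Z = 22 is titanium, so the daughter is ⁴⁹₂₂Ti.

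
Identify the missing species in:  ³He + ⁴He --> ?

Conserve mass number: 3 + 4 = A, so A = 7.
Conserve atomic number: 2 + 2 = Z, so Z = 4.
Z = 4 is beryllium, so the species is ⁷Be.

Be-7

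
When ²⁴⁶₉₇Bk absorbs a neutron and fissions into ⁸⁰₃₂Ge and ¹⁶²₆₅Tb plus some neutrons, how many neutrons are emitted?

Conserve mass number: 247 = 80 + 162 + k, so k = 247 − 242 = 5.
Check atomic number: 97 = 32 + 65 + 0 = 97. ✓

5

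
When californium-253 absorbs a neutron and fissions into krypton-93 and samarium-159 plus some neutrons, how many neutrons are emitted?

Conserve mass number: 254 = 93 + 159 + k, so k = 254 − 252 = 2.
Check atomic number: 98 = 36 + 62 + 0 = 98. ✓

2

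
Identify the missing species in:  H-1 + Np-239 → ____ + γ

Pu-240

Conserve mass number: 1 + 239 = A + 0, so A = 240.
Conserve atomic number: 1 + 93 = Z + 0, so Z = 94.
Z = 94 is plutonium, so the species is Pu-240.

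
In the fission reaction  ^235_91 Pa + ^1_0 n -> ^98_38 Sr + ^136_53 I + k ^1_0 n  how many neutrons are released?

2

Conserve mass number: 236 = 98 + 136 + k, so k = 236 − 234 = 2.
Check atomic number: 91 = 38 + 53 + 0 = 91. ✓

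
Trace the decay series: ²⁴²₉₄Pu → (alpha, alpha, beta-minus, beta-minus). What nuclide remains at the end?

Start: (A, Z) = (242, 94).
After α: (238, 92).
After α: (234, 90).
After β⁻: (234, 91).
After β⁻: (234, 92).
Z = 92 is uranium.

U-234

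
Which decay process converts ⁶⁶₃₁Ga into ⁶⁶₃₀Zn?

beta-plus decay or electron capture

ΔA = 66 − 66 = 0; ΔZ = 30 − 31 = -1.
A is unchanged and Z drops by 1 — a proton has become a neutron (β⁺ emission or electron capture).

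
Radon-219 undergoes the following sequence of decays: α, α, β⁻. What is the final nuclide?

Bi-211

Start: (A, Z) = (219, 86).
After α: (215, 84).
After α: (211, 82).
After β⁻: (211, 83).
Z = 83 is bismuth.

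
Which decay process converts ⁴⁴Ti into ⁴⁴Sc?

beta-plus decay or electron capture

ΔA = 44 − 44 = 0; ΔZ = 21 − 22 = -1.
A is unchanged and Z drops by 1 — a proton has become a neutron (β⁺ emission or electron capture).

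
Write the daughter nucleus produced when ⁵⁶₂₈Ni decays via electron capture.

Electron capture: mass number changes by +0, atomic number by -1.
A: 56 = 56; Z: 28 − 1 = 27.
Z = 27 is cobalt, so the daughter is ⁵⁶₂₇Co.

Co-56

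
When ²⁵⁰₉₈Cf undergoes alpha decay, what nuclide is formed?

Cm-246

Alpha decay: mass number changes by -4, atomic number by -2.
A: 250 − 4 = 246; Z: 98 − 2 = 96.
Z = 96 is curium, so the daughter is ²⁴⁶₉₆Cm.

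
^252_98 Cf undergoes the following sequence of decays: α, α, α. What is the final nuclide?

U-240

Start: (A, Z) = (252, 98).
After α: (248, 96).
After α: (244, 94).
After α: (240, 92).
Z = 92 is uranium.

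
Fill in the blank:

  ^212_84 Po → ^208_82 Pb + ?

alpha particle

Conserve mass number: 212 = 208 + A, so A = 4.
Conserve atomic number: 84 = 82 + Z, so Z = 2.
A = 4 and Z = 2 is ^4_2 He — an alpha particle.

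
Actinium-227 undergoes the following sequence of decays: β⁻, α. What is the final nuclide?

Ra-223

Start: (A, Z) = (227, 89).
After β⁻: (227, 90).
After α: (223, 88).
Z = 88 is radium.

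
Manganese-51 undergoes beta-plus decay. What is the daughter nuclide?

Beta-plus decay: mass number changes by +0, atomic number by -1.
A: 51 = 51; Z: 25 − 1 = 24.
Z = 24 is chromium, so the daughter is chromium-51.

Cr-51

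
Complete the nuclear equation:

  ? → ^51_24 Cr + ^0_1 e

Mn-51

Conserve mass number: A = 51 + 0, so A = 51.
Conserve atomic number: Z = 24 + 1, so Z = 25.
Z = 25 is manganese, so the species is ^51_25 Mn.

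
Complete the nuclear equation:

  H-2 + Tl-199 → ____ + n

Conserve mass number: 2 + 199 = A + 1, so A = 200.
Conserve atomic number: 1 + 81 = Z + 0, so Z = 82.
Z = 82 is lead, so the species is Pb-200.

Pb-200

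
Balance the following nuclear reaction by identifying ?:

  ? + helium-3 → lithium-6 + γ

Conserve mass number: A + 3 = 6 + 0, so A = 3.
Conserve atomic number: Z + 2 = 3 + 0, so Z = 1.
A = 3 and Z = 1 is hydrogen-3 — a triton.

triton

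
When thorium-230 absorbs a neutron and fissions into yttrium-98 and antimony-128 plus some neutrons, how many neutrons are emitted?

5

Conserve mass number: 231 = 98 + 128 + k, so k = 231 − 226 = 5.
Check atomic number: 90 = 39 + 51 + 0 = 90. ✓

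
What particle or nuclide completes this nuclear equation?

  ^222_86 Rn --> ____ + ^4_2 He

Conserve mass number: 222 = A + 4, so A = 218.
Conserve atomic number: 86 = Z + 2, so Z = 84.
Z = 84 is polonium, so the species is ^218_84 Po.

Po-218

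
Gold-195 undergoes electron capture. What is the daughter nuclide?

Pt-195

Electron capture: mass number changes by +0, atomic number by -1.
A: 195 = 195; Z: 79 − 1 = 78.
Z = 78 is platinum, so the daughter is platinum-195.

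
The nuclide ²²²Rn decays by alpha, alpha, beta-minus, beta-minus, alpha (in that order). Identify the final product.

Start: (A, Z) = (222, 86).
After α: (218, 84).
After α: (214, 82).
After β⁻: (214, 83).
After β⁻: (214, 84).
After α: (210, 82).
Z = 82 is lead.

Pb-210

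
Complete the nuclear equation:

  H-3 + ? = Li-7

alpha particle

Conserve mass number: 3 + A = 7, so A = 4.
Conserve atomic number: 1 + Z = 3, so Z = 2.
A = 4 and Z = 2 is He-4 — an alpha particle.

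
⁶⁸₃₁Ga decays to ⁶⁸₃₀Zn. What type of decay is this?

beta-plus decay or electron capture

ΔA = 68 − 68 = 0; ΔZ = 30 − 31 = -1.
A is unchanged and Z drops by 1 — a proton has become a neutron (β⁺ emission or electron capture).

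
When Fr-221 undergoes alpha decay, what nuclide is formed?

Alpha decay: mass number changes by -4, atomic number by -2.
A: 221 − 4 = 217; Z: 87 − 2 = 85.
Z = 85 is astatine, so the daughter is At-217.

At-217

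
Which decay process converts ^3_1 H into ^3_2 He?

beta-minus decay

ΔA = 3 − 3 = 0; ΔZ = 2 − 1 = +1.
A is unchanged and Z rises by 1 — a neutron has become a proton (β⁻ decay).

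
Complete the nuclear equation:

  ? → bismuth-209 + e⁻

Conserve mass number: A = 209 + 0, so A = 209.
Conserve atomic number: Z = 83 − 1, so Z = 82.
Z = 82 is lead, so the species is lead-209.

Pb-209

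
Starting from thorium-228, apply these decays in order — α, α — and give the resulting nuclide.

Start: (A, Z) = (228, 90).
After α: (224, 88).
After α: (220, 86).
Z = 86 is radon.

Rn-220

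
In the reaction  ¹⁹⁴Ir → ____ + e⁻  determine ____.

Pt-194

Conserve mass number: 194 = A + 0, so A = 194.
Conserve atomic number: 77 = Z − 1, so Z = 78.
Z = 78 is platinum, so the species is ¹⁹⁴Pt.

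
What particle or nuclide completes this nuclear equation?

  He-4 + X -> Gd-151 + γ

Conserve mass number: 4 + A = 151 + 0, so A = 147.
Conserve atomic number: 2 + Z = 64 + 0, so Z = 62.
Z = 62 is samarium, so the species is Sm-147.

Sm-147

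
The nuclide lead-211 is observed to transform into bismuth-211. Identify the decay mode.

beta-minus decay

ΔA = 211 − 211 = 0; ΔZ = 83 − 82 = +1.
A is unchanged and Z rises by 1 — a neutron has become a proton (β⁻ decay).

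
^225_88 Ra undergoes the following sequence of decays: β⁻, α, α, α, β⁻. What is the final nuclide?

Po-213

Start: (A, Z) = (225, 88).
After β⁻: (225, 89).
After α: (221, 87).
After α: (217, 85).
After α: (213, 83).
After β⁻: (213, 84).
Z = 84 is polonium.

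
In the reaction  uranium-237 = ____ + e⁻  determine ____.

Np-237

Conserve mass number: 237 = A + 0, so A = 237.
Conserve atomic number: 92 = Z − 1, so Z = 93.
Z = 93 is neptunium, so the species is neptunium-237.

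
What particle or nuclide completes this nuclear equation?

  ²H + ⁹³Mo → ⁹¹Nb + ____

Conserve mass number: 2 + 93 = 91 + A, so A = 4.
Conserve atomic number: 1 + 42 = 41 + Z, so Z = 2.
A = 4 and Z = 2 is ⁴He — an alpha particle.

alpha particle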